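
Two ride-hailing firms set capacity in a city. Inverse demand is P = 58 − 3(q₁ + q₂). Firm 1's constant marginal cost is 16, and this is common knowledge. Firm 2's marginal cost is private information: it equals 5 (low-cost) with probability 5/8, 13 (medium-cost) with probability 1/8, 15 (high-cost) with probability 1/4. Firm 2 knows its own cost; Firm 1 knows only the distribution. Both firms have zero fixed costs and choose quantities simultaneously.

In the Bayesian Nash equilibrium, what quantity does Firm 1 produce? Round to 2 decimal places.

Type-c best response for Firm 2: q₂(c) = (58 − c)/6 − q₁/2.
Firm 1 maximizes expected profit; its first-order condition is 58 − 6q₁ − 3E[q₂] − 16 = 0.
Substituting E[q₂] and solving: E[c₂] = 8.5, so q₁ = (58 − 2·16 + 8.5)/9 = 3.83333.

3.83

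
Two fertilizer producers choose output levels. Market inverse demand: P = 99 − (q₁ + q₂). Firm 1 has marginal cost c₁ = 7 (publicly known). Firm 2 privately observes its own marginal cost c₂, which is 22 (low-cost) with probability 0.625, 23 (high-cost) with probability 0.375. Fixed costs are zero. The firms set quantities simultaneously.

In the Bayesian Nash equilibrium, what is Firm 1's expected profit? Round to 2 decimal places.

Type-c best response for Firm 2: q₂(c) = (99 − c)/2 − q₁/2.
Firm 1 maximizes expected profit; its first-order condition is 99 − 2q₁ − E[q₂] − 7 = 0.
Substituting E[q₂] and solving: E[c₂] = 22.375, so q₁ = (99 − 2·7 + 22.375)/3 = 35.7917.
E[P] = 99 − (q₁ + E[q₂]) = 42.7917; Firm 1's expected profit = (E[P] − 7)·q₁ = (42.7917 − 7)·35.7917 = 1281.04.

1281.04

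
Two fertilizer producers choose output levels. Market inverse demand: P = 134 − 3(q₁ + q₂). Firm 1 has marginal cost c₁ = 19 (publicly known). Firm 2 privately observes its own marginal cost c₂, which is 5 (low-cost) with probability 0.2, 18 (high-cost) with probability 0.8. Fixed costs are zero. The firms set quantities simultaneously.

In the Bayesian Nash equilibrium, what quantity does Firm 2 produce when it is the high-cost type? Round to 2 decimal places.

Firm 2 with cost c maximizes (134 − 3(q₁+q₂) − c)·q₂, giving q₂(c) = (134 − c − 3q₁)/6.
E[c₂] = 0.2·5 + 0.8·18 = 15.4
Firm 1's FOC against E[q₂] yields q₁ = (134 − 2·19 + E[c₂])/9 = (134 − 38 + 15.4)/9 = 12.3778.
q₂(high-cost) = (134 − 18 − 3·12.3778)/6 = 13.1444.

13.14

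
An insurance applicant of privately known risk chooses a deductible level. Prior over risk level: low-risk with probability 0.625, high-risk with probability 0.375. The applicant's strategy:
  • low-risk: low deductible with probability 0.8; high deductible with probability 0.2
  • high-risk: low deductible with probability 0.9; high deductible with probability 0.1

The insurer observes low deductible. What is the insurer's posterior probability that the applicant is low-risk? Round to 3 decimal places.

0.597

Apply Bayes' rule using the sender's strategy as the likelihood.
P(low deductible) = 0.625·0.8 + 0.375·0.9 = 0.8375
P(low-risk | low deductible) = (0.625·0.8) / 0.8375 = 0.5 / 0.8375 = 0.597015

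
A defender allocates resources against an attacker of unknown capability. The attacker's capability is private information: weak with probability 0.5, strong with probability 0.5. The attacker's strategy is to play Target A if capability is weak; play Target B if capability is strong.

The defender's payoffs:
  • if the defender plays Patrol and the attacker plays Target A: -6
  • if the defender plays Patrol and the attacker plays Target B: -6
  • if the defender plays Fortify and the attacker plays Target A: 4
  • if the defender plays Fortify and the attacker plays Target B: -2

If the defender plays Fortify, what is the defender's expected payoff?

1

E[Fortify] = 0.5·4 + 0.5·(-2) = 2 + (-1) = 1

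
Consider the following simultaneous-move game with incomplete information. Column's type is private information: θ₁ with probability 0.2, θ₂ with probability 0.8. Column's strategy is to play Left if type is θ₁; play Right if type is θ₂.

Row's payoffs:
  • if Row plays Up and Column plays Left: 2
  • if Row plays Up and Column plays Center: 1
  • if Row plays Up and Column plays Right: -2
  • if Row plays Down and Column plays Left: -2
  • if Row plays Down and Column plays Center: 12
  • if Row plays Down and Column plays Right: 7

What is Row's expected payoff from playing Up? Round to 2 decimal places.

-1.20

E[Up] = 0.2·2 + 0.8·(-2) = 0.4 + (-1.6) = -1.2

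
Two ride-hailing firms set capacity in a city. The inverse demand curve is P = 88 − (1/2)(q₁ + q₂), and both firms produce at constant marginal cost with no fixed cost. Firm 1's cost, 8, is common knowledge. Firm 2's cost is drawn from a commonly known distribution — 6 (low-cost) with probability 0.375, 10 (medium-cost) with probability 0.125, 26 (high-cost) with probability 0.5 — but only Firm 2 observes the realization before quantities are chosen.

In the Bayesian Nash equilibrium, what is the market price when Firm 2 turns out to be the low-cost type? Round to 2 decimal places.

Firm 2 with cost c maximizes (88 − (1/2)(q₁+q₂) − c)·q₂, giving q₂(c) = (88 − c − (1/2)q₁).
E[c₂] = 0.375·6 + 0.125·10 + 0.5·26 = 16.5
Firm 1's FOC against E[q₂] yields q₁ = (88 − 2·8 + E[c₂])/(3/2) = (88 − 16 + 16.5)/(3/2) = 59.
q₂(low-cost) = 52.5, so P = 88 − (1/2)·(59 + 52.5) = 32.25.

32.25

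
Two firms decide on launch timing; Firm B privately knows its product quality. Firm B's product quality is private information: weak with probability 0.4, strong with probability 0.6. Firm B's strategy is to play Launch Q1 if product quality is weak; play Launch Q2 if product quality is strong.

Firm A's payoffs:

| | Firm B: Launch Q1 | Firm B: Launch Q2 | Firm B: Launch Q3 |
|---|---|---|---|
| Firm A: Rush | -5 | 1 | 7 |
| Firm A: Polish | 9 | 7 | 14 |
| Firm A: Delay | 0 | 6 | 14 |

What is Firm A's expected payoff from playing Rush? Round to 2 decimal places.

-1.40

E[Rush] = 0.4·(-5) + 0.6·1 = (-2) + 0.6 = -1.4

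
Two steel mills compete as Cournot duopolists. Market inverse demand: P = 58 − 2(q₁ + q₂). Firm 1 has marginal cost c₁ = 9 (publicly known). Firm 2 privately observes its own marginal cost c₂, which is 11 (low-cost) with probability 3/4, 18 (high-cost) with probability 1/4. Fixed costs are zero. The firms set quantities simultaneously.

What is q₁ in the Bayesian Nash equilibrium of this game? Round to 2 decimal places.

8.79

Type-c best response for Firm 2: q₂(c) = (58 − c)/4 − q₁/2.
Firm 1 maximizes expected profit; its first-order condition is 58 − 4q₁ − 2E[q₂] − 9 = 0.
Substituting E[q₂] and solving: E[c₂] = 12.75, so q₁ = (58 − 2·9 + 12.75)/6 = 8.79167.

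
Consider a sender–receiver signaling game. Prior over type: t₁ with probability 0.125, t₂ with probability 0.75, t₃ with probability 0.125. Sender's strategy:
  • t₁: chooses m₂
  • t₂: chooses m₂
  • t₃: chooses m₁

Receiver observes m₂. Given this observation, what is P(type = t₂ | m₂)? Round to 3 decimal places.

P(m₂) = 0.125·1 + 0.75·1 + 0.125·0 = 0.875
P(t₂ | m₂) = (0.75·1) / 0.875 = 0.75 / 0.875 = 0.857143

0.857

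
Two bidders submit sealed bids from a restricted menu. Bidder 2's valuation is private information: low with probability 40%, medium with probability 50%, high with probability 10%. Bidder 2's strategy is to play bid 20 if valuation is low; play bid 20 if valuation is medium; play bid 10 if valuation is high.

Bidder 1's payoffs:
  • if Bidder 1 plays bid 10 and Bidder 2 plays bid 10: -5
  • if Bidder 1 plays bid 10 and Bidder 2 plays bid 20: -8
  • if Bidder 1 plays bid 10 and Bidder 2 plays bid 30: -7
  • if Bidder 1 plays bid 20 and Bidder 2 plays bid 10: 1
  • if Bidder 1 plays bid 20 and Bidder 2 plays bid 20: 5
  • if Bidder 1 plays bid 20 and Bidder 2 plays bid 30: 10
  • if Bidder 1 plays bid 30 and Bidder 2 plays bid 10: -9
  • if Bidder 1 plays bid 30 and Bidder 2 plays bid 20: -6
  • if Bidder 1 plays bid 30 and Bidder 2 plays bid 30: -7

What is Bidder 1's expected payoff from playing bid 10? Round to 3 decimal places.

Take the expectation over Bidder 2's valuation, weighting each type's action by its prior probability.
E[bid 10] = 0.4·(-8) + 0.5·(-8) + 0.1·(-5) = (-3.2) + (-4) + (-0.5) = -7.7

-7.700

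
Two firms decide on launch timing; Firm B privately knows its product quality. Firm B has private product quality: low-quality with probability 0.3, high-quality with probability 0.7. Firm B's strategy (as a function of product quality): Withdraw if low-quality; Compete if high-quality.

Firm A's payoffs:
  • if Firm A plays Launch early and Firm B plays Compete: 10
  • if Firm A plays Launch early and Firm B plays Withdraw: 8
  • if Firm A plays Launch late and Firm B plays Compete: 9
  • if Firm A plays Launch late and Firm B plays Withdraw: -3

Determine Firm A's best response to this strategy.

Compute Firm A's expected payoff for each action, taking the expectation over Firm B's type.
E[Launch early] = 0.3·(8) + 0.7·(10) = 9.4
E[Launch late] = 0.3·(-3) + 0.7·(9) = 5.4
Best response: Launch early (9.4 is the largest).

Launch early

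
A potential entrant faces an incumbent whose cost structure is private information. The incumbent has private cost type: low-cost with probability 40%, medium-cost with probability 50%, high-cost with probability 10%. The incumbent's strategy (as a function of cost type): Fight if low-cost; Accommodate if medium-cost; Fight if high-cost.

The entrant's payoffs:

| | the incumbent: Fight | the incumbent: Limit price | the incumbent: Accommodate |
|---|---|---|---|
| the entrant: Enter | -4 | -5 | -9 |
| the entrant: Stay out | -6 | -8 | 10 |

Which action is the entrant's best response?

E[Enter] = 0.4·(-4) + 0.5·(-9) + 0.1·(-4) = -6.5
E[Stay out] = 0.4·(-6) + 0.5·(10) + 0.1·(-6) = 2
Best response: Stay out (2 is the largest).

Stay out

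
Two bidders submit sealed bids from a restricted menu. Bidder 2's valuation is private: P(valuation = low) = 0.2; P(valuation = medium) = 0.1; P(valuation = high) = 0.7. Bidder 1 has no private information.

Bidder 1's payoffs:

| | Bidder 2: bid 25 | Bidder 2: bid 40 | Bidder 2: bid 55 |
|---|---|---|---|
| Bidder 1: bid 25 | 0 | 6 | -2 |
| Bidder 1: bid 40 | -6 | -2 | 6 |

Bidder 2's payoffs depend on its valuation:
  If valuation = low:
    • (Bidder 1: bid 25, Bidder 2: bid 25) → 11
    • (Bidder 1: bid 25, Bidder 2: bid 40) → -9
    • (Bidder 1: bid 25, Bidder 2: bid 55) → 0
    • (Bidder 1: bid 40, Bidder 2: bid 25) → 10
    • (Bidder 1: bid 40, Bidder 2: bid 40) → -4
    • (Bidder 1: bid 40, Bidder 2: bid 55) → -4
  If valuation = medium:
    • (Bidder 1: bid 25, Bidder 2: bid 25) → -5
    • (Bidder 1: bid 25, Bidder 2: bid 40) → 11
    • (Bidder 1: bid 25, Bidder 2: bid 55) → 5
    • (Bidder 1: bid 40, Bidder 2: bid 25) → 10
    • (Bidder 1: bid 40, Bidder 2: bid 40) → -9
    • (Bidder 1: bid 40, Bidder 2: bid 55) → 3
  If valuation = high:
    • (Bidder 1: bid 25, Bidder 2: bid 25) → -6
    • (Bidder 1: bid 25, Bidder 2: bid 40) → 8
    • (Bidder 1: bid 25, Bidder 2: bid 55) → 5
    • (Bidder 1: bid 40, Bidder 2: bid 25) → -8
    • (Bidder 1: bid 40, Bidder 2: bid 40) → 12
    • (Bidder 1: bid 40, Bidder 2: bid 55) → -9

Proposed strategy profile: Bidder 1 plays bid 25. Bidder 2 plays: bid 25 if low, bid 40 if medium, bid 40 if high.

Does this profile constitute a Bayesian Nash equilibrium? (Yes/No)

Yes

Bidder 1 plays bid 25: E[bid 25] = 0.2·(0) + 0.1·(6) + 0.7·(6) = 4.8; E[bid 40] = -2.8. Best-responding. ✓
Bidder 2 (valuation low), facing bid 25: bid 25 gives 11, bid 40 gives -9, bid 55 gives 0. Proposed bid 25 is best. ✓
Bidder 2 (valuation medium), facing bid 25: bid 25 gives -5, bid 40 gives 11, bid 55 gives 5. Proposed bid 40 is best. ✓
Bidder 2 (valuation high), facing bid 25: bid 25 gives -6, bid 40 gives 8, bid 55 gives 5. Proposed bid 40 is best. ✓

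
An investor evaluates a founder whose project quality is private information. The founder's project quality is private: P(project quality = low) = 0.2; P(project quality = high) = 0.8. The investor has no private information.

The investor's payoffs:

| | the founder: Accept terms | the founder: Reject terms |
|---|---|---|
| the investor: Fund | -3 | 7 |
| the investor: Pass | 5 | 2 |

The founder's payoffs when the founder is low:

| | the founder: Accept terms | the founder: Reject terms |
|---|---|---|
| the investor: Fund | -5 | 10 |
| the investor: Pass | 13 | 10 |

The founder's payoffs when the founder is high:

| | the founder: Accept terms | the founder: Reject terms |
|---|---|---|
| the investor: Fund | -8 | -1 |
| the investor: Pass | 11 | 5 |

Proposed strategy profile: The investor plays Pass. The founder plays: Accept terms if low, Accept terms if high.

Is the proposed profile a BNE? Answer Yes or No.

Yes

A profile is a BNE iff every type of every player is best-responding given beliefs about the other side.
The investor plays Pass: E[Pass] = 0.2·(5) + 0.8·(5) = 5; E[Fund] = -3. Best-responding. ✓
The founder (project quality low), facing Pass: Accept terms gives 13, Reject terms gives 10. Proposed Accept terms is best. ✓
The founder (project quality high), facing Pass: Accept terms gives 11, Reject terms gives 5. Proposed Accept terms is best. ✓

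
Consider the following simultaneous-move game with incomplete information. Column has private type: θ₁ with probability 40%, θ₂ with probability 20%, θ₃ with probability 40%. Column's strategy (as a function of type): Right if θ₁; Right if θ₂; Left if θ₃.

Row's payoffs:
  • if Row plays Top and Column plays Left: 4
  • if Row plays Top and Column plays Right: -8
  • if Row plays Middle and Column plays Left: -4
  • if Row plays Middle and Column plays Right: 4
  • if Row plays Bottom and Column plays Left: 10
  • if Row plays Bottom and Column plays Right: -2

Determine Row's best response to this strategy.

E[Top] = 0.4·(-8) + 0.2·(-8) + 0.4·(4) = -3.2
E[Middle] = 0.4·(4) + 0.2·(4) + 0.4·(-4) = 0.8
E[Bottom] = 0.4·(-2) + 0.2·(-2) + 0.4·(10) = 2.8
Best response: Bottom (2.8 is the largest).

Bottom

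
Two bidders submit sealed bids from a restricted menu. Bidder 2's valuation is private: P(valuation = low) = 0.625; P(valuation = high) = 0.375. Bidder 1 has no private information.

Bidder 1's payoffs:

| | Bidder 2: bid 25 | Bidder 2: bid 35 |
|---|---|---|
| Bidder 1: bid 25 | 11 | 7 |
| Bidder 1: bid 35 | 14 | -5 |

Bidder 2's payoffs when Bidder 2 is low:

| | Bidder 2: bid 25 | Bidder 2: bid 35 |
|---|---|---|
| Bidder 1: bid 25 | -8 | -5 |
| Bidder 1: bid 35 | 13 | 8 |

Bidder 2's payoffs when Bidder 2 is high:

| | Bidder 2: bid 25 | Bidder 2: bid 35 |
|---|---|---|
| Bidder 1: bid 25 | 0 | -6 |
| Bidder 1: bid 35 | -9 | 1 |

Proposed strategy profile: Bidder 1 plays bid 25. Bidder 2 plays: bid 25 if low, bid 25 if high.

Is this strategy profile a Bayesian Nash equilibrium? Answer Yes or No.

Bidder 1 plays bid 25: E[bid 25] = 0.625·(11) + 0.375·(11) = 11; E[bid 35] = 14. Not best-responding. ✗
Bidder 2 (valuation low), facing bid 25: bid 25 gives -8, bid 35 gives -5. Proposed bid 25 is not best — profitable deviation exists. ✗
Bidder 2 (valuation high), facing bid 25: bid 25 gives 0, bid 35 gives -6. Proposed bid 25 is best. ✓

No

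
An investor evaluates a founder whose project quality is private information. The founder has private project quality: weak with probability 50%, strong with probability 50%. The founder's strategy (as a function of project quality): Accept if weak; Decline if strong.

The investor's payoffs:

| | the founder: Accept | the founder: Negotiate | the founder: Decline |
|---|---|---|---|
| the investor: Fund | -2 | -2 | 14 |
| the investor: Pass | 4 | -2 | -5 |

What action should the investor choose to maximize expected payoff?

Compute the investor's expected payoff for each action, taking the expectation over the founder's type.
E[Fund] = 0.5·(-2) + 0.5·(14) = 6
E[Pass] = 0.5·(4) + 0.5·(-5) = -0.5
Best response: Fund (6 is the largest).

Fund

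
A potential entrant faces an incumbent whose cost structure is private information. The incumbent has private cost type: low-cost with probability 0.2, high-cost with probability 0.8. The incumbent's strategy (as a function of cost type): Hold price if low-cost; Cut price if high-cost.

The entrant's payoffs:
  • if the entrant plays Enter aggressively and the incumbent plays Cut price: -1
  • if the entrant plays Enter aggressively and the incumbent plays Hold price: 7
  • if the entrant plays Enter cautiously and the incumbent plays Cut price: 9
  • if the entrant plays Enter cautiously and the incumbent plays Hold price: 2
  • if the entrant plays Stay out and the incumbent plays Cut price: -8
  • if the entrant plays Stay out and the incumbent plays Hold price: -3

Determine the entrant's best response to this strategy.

Enter cautiously

E[Enter aggressively] = 0.2·(7) + 0.8·(-1) = 0.6
E[Enter cautiously] = 0.2·(2) + 0.8·(9) = 7.6
E[Stay out] = 0.2·(-3) + 0.8·(-8) = -7
Best response: Enter cautiously (7.6 is the largest).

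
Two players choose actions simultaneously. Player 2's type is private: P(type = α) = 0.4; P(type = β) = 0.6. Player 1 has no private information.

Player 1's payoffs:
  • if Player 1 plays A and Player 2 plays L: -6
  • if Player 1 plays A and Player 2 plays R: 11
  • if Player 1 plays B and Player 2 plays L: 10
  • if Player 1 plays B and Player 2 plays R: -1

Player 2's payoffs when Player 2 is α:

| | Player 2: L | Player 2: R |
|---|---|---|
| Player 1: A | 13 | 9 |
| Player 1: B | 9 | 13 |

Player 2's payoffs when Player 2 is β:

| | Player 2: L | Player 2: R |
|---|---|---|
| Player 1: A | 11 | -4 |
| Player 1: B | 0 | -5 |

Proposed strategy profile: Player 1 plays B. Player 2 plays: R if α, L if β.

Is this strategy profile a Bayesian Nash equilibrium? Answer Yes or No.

Player 1 plays B: E[B] = 0.4·(-1) + 0.6·(10) = 5.6; E[A] = 0.8. Best-responding. ✓
Player 2 (type α), facing B: L gives 9, R gives 13. Proposed R is best. ✓
Player 2 (type β), facing B: L gives 0, R gives -5. Proposed L is best. ✓

Yes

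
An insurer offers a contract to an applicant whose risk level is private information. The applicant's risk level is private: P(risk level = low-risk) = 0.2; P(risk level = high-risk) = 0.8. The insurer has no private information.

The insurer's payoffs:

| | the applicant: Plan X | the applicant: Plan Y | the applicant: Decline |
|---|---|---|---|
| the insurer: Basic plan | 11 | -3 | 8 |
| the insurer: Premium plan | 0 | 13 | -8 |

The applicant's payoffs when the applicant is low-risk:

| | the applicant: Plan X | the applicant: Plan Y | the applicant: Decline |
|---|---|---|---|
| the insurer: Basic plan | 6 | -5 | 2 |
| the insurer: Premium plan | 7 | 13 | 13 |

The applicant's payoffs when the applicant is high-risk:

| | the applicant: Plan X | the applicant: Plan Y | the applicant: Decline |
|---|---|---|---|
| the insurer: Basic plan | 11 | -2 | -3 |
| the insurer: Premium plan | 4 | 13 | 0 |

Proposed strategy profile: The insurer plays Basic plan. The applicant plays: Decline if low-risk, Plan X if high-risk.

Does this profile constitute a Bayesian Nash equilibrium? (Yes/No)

The insurer plays Basic plan: E[Basic plan] = 0.2·(8) + 0.8·(11) = 10.4; E[Premium plan] = -1.6. Best-responding. ✓
The applicant (risk level low-risk), facing Basic plan: Plan X gives 6, Plan Y gives -5, Decline gives 2. Proposed Decline is not best — profitable deviation exists. ✗
The applicant (risk level high-risk), facing Basic plan: Plan X gives 11, Plan Y gives -2, Decline gives -3. Proposed Plan X is best. ✓

No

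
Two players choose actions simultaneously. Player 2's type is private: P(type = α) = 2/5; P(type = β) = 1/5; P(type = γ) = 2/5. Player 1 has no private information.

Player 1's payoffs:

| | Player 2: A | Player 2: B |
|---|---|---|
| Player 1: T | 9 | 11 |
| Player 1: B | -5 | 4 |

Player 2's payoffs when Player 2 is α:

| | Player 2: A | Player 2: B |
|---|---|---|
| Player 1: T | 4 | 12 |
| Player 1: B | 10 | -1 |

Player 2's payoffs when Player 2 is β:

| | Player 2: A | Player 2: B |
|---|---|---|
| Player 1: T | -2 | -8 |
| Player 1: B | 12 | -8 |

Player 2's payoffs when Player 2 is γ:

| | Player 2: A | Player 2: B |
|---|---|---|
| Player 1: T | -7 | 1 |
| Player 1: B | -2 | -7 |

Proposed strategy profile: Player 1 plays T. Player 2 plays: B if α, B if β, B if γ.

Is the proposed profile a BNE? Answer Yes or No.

A profile is a BNE iff every type of every player is best-responding given beliefs about the other side.
Player 1 plays T: E[T] = 2/5·(11) + 1/5·(11) + 2/5·(11) = 11; E[B] = 4. Best-responding. ✓
Player 2 (type α), facing T: A gives 4, B gives 12. Proposed B is best. ✓
Player 2 (type β), facing T: A gives -2, B gives -8. Proposed B is not best — profitable deviation exists. ✗
Player 2 (type γ), facing T: A gives -7, B gives 1. Proposed B is best. ✓

No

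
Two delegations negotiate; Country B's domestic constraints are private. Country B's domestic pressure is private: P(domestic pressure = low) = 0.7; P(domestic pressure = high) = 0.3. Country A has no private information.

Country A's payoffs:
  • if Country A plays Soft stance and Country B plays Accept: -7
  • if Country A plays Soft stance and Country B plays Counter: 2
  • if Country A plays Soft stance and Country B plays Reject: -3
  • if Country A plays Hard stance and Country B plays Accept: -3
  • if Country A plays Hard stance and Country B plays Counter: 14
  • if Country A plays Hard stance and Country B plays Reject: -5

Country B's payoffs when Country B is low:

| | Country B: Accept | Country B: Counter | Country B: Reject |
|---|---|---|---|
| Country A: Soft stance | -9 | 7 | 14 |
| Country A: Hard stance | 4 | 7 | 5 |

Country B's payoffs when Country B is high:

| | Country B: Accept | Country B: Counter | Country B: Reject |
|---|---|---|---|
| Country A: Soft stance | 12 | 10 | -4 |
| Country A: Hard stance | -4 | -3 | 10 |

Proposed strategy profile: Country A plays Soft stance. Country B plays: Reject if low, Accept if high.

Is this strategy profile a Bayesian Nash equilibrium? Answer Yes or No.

Yes

A profile is a BNE iff every type of every player is best-responding given beliefs about the other side.
Country A plays Soft stance: E[Soft stance] = 0.7·(-3) + 0.3·(-7) = -4.2; E[Hard stance] = -4.4. Best-responding. ✓
Country B (domestic pressure low), facing Soft stance: Accept gives -9, Counter gives 7, Reject gives 14. Proposed Reject is best. ✓
Country B (domestic pressure high), facing Soft stance: Accept gives 12, Counter gives 10, Reject gives -4. Proposed Accept is best. ✓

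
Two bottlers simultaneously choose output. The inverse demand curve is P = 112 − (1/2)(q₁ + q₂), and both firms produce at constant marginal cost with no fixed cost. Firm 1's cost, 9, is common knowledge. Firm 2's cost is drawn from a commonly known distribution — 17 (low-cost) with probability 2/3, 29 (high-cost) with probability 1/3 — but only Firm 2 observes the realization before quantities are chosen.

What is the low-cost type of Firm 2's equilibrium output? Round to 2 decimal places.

Type-c best response for Firm 2: q₂(c) = (112 − c) − q₁/2.
Firm 1 maximizes expected profit; its first-order condition is 112 − q₁ − (1/2)E[q₂] − 9 = 0.
Substituting E[q₂] and solving: E[c₂] = 21, so q₁ = (112 − 2·9 + 21)/(3/2) = 76.6667.
q₂(low-cost) = (112 − 17 − (1/2)·76.6667) = 56.6667.

56.67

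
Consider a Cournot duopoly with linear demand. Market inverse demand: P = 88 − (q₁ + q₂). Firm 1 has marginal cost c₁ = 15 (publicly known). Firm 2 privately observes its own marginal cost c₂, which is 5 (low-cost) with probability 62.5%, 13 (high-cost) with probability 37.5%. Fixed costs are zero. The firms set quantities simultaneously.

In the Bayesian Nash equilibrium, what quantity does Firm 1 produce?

22

Each type of Firm 2 best-responds to q₁; Firm 1 best-responds to the expected q₂ over Firm 2's types.
Firm 2 with cost c maximizes (88 − (q₁+q₂) − c)·q₂, giving q₂(c) = (88 − c − q₁)/2.
E[c₂] = 0.625·5 + 0.375·13 = 8
Firm 1's FOC against E[q₂] yields q₁ = (88 − 2·15 + E[c₂])/3 = (88 − 30 + 8)/3 = 22.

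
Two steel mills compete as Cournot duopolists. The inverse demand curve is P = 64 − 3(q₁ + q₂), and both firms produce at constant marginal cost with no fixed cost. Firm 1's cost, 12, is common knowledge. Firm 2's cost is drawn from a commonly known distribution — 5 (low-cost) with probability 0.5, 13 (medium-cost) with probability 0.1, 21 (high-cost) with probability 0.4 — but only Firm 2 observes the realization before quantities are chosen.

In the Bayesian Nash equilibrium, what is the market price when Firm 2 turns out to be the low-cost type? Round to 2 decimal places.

Type-c best response for Firm 2: q₂(c) = (64 − c)/6 − q₁/2.
Firm 1 maximizes expected profit; its first-order condition is 64 − 6q₁ − 3E[q₂] − 12 = 0.
Substituting E[q₂] and solving: E[c₂] = 12.2, so q₁ = (64 − 2·12 + 12.2)/9 = 5.8.
q₂(low-cost) = 6.93333, so P = 64 − 3·(5.8 + 6.93333) = 25.8.

25.80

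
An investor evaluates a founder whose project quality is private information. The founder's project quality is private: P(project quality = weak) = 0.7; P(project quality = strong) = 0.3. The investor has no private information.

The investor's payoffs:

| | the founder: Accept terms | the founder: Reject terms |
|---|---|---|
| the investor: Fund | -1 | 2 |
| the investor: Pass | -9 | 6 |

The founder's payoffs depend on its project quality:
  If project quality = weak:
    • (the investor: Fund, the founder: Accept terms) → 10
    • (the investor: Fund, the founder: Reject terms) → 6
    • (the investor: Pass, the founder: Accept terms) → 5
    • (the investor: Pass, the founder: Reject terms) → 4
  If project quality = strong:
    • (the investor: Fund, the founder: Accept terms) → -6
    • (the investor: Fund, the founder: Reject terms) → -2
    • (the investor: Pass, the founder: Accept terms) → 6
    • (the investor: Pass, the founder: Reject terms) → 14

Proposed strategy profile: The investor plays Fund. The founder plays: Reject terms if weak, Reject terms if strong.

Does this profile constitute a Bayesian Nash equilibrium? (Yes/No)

No

The investor plays Fund: E[Fund] = 0.7·(2) + 0.3·(2) = 2; E[Pass] = 6. Not best-responding. ✗
The founder (project quality weak), facing Fund: Accept terms gives 10, Reject terms gives 6. Proposed Reject terms is not best — profitable deviation exists. ✗
The founder (project quality strong), facing Fund: Accept terms gives -6, Reject terms gives -2. Proposed Reject terms is best. ✓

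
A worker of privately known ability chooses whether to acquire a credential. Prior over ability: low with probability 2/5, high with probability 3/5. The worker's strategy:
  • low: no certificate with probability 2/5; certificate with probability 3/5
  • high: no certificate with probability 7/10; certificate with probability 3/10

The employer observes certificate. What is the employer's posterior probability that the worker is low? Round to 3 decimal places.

P(certificate) = (2/5)·(3/5) + (3/5)·(3/10) = 21/50
P(low | certificate) = ((2/5)·(3/5)) / (21/50) = (6/25) / (21/50) = 4/7

0.571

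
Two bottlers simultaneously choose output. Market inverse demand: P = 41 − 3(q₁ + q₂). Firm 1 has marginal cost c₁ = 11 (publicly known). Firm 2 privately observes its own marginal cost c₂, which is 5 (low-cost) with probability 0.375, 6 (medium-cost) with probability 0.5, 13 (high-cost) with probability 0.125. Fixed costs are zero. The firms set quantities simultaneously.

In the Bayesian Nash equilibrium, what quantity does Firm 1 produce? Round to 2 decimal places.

Firm 2 with cost c maximizes (41 − 3(q₁+q₂) − c)·q₂, giving q₂(c) = (41 − c − 3q₁)/6.
E[c₂] = 0.375·5 + 0.5·6 + 0.125·13 = 6.5
Firm 1's FOC against E[q₂] yields q₁ = (41 − 2·11 + E[c₂])/9 = (41 − 22 + 6.5)/9 = 2.83333.

2.83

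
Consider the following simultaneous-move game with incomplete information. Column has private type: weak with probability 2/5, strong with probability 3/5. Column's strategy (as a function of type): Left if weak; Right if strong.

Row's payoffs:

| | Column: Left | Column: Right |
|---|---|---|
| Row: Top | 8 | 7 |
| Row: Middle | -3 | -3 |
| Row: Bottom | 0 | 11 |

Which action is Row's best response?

E[Top] = 2/5·(8) + 3/5·(7) = 37/5
E[Middle] = 2/5·(-3) + 3/5·(-3) = -3
E[Bottom] = 2/5·(0) + 3/5·(11) = 33/5
Best response: Top (37/5 is the largest).

Top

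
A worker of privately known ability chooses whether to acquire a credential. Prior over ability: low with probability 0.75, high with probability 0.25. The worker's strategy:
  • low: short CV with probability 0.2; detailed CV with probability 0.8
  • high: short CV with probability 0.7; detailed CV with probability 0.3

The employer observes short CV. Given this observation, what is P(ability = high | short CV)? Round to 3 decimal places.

Apply Bayes' rule using the sender's strategy as the likelihood.
P(short CV) = 0.75·0.2 + 0.25·0.7 = 0.325
P(high | short CV) = (0.25·0.7) / 0.325 = 0.175 / 0.325 = 0.538462

0.538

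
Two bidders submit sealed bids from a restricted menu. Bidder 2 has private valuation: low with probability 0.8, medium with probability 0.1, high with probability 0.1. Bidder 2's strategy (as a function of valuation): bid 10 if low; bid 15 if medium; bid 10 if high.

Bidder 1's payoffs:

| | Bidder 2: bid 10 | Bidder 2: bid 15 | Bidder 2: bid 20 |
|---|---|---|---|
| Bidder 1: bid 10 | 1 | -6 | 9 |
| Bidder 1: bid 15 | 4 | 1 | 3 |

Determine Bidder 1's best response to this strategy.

Compute Bidder 1's expected payoff for each action, taking the expectation over Bidder 2's type.
E[bid 10] = 0.8·(1) + 0.1·(-6) + 0.1·(1) = 0.3
E[bid 15] = 0.8·(4) + 0.1·(1) + 0.1·(4) = 3.7
Best response: bid 15 (3.7 is the largest).

bid 15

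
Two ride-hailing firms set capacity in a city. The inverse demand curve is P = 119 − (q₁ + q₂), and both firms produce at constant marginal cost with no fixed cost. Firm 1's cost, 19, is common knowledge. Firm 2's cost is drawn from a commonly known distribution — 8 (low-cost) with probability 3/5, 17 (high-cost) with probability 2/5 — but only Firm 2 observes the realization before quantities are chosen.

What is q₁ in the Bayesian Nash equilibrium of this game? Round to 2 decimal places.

Firm 2 with cost c maximizes (119 − (q₁+q₂) − c)·q₂, giving q₂(c) = (119 − c − q₁)/2.
E[c₂] = 3/5·8 + 2/5·17 = 11.6
Firm 1's FOC against E[q₂] yields q₁ = (119 − 2·19 + E[c₂])/3 = (119 − 38 + 11.6)/3 = 30.8667.

30.87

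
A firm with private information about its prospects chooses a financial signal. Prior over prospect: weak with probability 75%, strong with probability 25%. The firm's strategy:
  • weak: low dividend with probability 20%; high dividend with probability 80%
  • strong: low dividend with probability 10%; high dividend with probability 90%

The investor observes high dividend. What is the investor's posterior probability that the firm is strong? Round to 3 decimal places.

Apply Bayes' rule using the sender's strategy as the likelihood.
P(high dividend) = 0.75·0.8 + 0.25·0.9 = 0.825
P(strong | high dividend) = (0.25·0.9) / 0.825 = 0.225 / 0.825 = 0.272727

0.273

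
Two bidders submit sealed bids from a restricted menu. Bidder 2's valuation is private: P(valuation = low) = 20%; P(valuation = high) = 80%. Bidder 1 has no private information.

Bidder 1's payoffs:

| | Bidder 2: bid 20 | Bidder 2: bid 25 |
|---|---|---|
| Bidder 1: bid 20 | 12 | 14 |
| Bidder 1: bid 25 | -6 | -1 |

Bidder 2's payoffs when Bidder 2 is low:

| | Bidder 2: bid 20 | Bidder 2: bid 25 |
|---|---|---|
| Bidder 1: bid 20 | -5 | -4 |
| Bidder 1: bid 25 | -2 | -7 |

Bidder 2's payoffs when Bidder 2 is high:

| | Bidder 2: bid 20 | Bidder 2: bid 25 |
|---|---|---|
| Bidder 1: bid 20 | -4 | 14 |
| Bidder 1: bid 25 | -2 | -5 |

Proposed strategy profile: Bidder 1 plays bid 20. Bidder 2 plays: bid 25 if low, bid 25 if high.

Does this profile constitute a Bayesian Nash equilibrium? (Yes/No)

Bidder 1 plays bid 20: E[bid 20] = 0.2·(14) + 0.8·(14) = 14; E[bid 25] = -1. Best-responding. ✓
Bidder 2 (valuation low), facing bid 20: bid 20 gives -5, bid 25 gives -4. Proposed bid 25 is best. ✓
Bidder 2 (valuation high), facing bid 20: bid 20 gives -4, bid 25 gives 14. Proposed bid 25 is best. ✓

Yes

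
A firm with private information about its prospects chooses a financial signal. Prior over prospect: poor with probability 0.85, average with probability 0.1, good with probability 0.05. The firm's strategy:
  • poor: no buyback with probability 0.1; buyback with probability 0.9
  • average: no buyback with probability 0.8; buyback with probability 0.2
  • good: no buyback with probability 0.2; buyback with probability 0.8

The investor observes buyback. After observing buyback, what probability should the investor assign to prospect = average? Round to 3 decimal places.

0.024

Apply Bayes' rule using the sender's strategy as the likelihood.
P(buyback) = 0.85·0.9 + 0.1·0.2 + 0.05·0.8 = 0.825
P(average | buyback) = (0.1·0.2) / 0.825 = 0.02 / 0.825 = 0.0242424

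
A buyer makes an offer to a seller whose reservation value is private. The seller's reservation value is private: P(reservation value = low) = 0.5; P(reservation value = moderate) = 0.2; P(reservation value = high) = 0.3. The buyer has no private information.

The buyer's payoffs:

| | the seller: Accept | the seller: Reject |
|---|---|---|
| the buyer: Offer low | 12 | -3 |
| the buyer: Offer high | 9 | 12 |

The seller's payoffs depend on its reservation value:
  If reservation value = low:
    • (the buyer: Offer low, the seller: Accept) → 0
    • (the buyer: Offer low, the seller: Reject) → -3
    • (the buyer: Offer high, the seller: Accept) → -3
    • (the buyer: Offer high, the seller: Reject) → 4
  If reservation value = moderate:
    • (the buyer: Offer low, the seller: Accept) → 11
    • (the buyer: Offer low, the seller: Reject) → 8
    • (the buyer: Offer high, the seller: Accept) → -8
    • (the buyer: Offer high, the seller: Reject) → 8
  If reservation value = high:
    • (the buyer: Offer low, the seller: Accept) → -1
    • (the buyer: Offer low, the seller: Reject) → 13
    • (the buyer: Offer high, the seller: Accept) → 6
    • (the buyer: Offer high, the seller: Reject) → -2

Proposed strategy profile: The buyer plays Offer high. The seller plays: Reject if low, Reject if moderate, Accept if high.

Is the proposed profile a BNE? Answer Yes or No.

Yes

A profile is a BNE iff every type of every player is best-responding given beliefs about the other side.
The buyer plays Offer high: E[Offer high] = 0.5·(12) + 0.2·(12) + 0.3·(9) = 11.1; E[Offer low] = 1.5. Best-responding. ✓
The seller (reservation value low), facing Offer high: Accept gives -3, Reject gives 4. Proposed Reject is best. ✓
The seller (reservation value moderate), facing Offer high: Accept gives -8, Reject gives 8. Proposed Reject is best. ✓
The seller (reservation value high), facing Offer high: Accept gives 6, Reject gives -2. Proposed Accept is best. ✓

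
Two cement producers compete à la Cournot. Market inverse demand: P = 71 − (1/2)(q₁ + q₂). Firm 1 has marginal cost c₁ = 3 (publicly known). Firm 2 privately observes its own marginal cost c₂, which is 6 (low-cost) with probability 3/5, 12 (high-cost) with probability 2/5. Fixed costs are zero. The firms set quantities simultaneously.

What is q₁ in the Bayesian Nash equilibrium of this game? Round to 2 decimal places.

Firm 2 with cost c maximizes (71 − (1/2)(q₁+q₂) − c)·q₂, giving q₂(c) = (71 − c − (1/2)q₁).
E[c₂] = 3/5·6 + 2/5·12 = 8.4
Firm 1's FOC against E[q₂] yields q₁ = (71 − 2·3 + E[c₂])/(3/2) = (71 − 6 + 8.4)/(3/2) = 48.9333.

48.93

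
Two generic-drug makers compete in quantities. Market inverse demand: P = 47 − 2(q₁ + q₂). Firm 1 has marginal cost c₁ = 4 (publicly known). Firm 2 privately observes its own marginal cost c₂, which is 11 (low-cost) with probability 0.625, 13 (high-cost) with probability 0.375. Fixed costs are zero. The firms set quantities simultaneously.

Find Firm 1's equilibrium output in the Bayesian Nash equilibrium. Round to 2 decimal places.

8.46

Type-c best response for Firm 2: q₂(c) = (47 − c)/4 − q₁/2.
Firm 1 maximizes expected profit; its first-order condition is 47 − 4q₁ − 2E[q₂] − 4 = 0.
Substituting E[q₂] and solving: E[c₂] = 11.75, so q₁ = (47 − 2·4 + 11.75)/6 = 8.45833.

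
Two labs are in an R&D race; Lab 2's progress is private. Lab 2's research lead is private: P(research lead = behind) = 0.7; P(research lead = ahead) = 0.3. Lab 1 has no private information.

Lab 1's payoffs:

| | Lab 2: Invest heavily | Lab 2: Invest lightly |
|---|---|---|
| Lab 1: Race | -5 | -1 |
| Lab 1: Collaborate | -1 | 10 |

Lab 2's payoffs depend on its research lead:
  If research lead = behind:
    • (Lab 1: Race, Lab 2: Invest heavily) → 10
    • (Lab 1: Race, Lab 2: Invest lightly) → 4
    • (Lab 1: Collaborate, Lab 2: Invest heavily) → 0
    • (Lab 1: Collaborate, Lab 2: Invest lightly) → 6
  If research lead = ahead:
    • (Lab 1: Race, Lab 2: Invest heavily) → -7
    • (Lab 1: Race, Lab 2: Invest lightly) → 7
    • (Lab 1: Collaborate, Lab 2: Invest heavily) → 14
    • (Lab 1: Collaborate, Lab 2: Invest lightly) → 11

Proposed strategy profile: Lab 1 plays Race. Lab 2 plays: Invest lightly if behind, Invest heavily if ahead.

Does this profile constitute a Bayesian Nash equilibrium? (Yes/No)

Lab 1 plays Race: E[Race] = 0.7·(-1) + 0.3·(-5) = -2.2; E[Collaborate] = 6.7. Not best-responding. ✗
Lab 2 (research lead behind), facing Race: Invest heavily gives 10, Invest lightly gives 4. Proposed Invest lightly is not best — profitable deviation exists. ✗
Lab 2 (research lead ahead), facing Race: Invest heavily gives -7, Invest lightly gives 7. Proposed Invest heavily is not best — profitable deviation exists. ✗

No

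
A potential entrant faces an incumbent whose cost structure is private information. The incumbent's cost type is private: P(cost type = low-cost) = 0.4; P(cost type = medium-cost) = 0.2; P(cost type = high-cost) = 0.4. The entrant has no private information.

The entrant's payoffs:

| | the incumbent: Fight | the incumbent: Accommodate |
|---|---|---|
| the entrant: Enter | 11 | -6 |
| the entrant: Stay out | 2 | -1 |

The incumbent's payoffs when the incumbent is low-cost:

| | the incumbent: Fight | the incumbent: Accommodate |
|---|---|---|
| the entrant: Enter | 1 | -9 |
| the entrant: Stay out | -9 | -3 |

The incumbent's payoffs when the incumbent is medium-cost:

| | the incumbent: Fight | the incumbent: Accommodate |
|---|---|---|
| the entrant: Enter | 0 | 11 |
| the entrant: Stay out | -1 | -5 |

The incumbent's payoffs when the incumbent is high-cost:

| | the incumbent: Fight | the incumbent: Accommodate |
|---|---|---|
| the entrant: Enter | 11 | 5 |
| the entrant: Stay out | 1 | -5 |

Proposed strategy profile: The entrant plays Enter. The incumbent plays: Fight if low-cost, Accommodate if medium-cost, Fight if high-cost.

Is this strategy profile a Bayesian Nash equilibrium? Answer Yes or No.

Yes

The entrant plays Enter: E[Enter] = 0.4·(11) + 0.2·(-6) + 0.4·(11) = 7.6; E[Stay out] = 1.4. Best-responding. ✓
The incumbent (cost type low-cost), facing Enter: Fight gives 1, Accommodate gives -9. Proposed Fight is best. ✓
The incumbent (cost type medium-cost), facing Enter: Fight gives 0, Accommodate gives 11. Proposed Accommodate is best. ✓
The incumbent (cost type high-cost), facing Enter: Fight gives 11, Accommodate gives 5. Proposed Fight is best. ✓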